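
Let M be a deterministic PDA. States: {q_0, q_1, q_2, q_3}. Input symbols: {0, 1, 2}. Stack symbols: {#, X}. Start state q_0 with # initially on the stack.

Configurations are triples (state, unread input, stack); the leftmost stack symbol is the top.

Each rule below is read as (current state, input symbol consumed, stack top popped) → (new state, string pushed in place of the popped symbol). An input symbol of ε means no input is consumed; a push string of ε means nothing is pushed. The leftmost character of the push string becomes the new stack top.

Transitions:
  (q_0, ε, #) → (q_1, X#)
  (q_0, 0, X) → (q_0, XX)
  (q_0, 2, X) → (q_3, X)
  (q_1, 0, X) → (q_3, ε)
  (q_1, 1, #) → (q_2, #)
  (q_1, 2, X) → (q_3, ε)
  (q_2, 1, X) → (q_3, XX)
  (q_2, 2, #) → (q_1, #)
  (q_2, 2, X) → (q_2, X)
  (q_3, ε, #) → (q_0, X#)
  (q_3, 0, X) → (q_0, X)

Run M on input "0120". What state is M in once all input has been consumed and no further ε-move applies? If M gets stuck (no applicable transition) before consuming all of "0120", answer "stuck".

(q_0, 0120, #)
  ε-move, top #: go to q_1, push X# → (q_1, 0120, X#)
  read 0, top X: go to q_3, push ε → (q_3, 120, #)
  ε-move, top #: go to q_0, push X# → (q_0, 120, X#)
No transition for (q_0, 1, top X); M blocks with input 120 remaining.

stuck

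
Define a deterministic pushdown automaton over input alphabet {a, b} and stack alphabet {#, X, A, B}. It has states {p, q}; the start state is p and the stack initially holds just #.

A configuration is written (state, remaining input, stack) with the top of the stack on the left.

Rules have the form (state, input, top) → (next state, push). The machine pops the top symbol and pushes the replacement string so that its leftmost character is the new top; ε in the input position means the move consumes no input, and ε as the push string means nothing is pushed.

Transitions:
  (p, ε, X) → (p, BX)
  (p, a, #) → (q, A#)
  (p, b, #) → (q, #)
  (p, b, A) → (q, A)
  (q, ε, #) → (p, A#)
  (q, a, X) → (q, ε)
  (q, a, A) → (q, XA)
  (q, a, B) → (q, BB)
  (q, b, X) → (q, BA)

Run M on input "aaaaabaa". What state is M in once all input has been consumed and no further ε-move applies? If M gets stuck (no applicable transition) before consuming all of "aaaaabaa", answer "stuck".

stuck

(p, aaaaabaa, #)
  read a, top #: go to q, push A# → (q, aaaabaa, A#)
  read a, top A: go to q, push XA → (q, aaabaa, XA#)
  read a, top X: go to q, push ε → (q, aabaa, A#)
  read a, top A: go to q, push XA → (q, abaa, XA#)
  read a, top X: go to q, push ε → (q, baa, A#)
No transition for (q, b, top A); M blocks with input baa remaining.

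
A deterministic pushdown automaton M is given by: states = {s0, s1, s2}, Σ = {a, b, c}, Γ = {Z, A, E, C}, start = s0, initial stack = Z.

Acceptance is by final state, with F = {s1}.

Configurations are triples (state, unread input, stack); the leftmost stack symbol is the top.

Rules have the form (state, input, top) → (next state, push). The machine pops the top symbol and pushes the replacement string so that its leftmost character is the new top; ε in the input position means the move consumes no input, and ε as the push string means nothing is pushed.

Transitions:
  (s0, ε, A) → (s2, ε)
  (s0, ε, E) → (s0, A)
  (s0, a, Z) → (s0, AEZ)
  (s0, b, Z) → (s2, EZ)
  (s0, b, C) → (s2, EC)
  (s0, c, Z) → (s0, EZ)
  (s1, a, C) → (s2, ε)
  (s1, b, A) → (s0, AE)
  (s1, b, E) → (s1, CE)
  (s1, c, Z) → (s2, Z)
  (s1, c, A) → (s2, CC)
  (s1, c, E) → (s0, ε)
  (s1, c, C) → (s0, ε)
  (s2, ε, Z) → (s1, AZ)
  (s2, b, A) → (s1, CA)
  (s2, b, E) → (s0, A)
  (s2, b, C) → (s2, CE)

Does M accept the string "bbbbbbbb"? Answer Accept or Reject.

(s0, bbbbbbbb, Z)
  read b, top Z: go to s2, push EZ → (s2, bbbbbbb, EZ)
  read b, top E: go to s0, push A → (s0, bbbbbb, AZ)
  ε-move, top A: go to s2, push ε → (s2, bbbbbb, Z)
  ε-move, top Z: go to s1, push AZ → (s1, bbbbbb, AZ)
  read b, top A: go to s0, push AE → (s0, bbbbb, AEZ)
  ε-move, top A: go to s2, push ε → (s2, bbbbb, EZ)
  read b, top E: go to s0, push A → (s0, bbbb, AZ)
  ε-move, top A: go to s2, push ε → (s2, bbbb, Z)
  ε-move, top Z: go to s1, push AZ → (s1, bbbb, AZ)
  read b, top A: go to s0, push AE → (s0, bbb, AEZ)
  ε-move, top A: go to s2, push ε → (s2, bbb, EZ)
  read b, top E: go to s0, push A → (s0, bb, AZ)
  ε-move, top A: go to s2, push ε → (s2, bb, Z)
  ε-move, top Z: go to s1, push AZ → (s1, bb, AZ)
  read b, top A: go to s0, push AE → (s0, b, AEZ)
  ε-move, top A: go to s2, push ε → (s2, b, EZ)
  read b, top E: go to s0, push A → (s0, ε, AZ)
  ε-move, top A: go to s2, push ε → (s2, ε, Z)
  ε-move, top Z: go to s1, push AZ → (s1, ε, AZ)
All input consumed; state s1 ∈ F.

Accept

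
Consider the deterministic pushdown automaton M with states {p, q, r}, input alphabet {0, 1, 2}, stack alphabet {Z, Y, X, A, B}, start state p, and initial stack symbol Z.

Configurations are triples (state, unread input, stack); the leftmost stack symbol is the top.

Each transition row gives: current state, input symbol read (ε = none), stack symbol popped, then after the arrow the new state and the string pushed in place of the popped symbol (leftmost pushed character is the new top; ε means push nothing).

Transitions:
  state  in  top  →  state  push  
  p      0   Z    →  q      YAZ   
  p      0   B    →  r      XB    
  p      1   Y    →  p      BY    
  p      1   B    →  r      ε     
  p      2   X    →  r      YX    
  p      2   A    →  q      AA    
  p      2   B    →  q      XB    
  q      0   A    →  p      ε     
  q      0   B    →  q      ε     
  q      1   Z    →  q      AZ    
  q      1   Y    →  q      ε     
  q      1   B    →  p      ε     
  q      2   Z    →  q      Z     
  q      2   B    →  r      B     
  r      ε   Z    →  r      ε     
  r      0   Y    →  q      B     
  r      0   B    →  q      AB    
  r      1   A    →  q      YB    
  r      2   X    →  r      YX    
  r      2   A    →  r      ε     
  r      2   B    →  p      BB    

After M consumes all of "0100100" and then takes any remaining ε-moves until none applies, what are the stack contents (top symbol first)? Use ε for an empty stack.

(p, 0100100, Z)
  read 0, top Z: go to q, push YAZ → (q, 100100, YAZ)
  read 1, top Y: go to q, push ε → (q, 00100, AZ)
  read 0, top A: go to p, push ε → (p, 0100, Z)
  read 0, top Z: go to q, push YAZ → (q, 100, YAZ)
  read 1, top Y: go to q, push ε → (q, 00, AZ)
  read 0, top A: go to p, push ε → (p, 0, Z)
  read 0, top Z: go to q, push YAZ → (q, ε, YAZ)
All input consumed in state q with stack YAZ.

YAZ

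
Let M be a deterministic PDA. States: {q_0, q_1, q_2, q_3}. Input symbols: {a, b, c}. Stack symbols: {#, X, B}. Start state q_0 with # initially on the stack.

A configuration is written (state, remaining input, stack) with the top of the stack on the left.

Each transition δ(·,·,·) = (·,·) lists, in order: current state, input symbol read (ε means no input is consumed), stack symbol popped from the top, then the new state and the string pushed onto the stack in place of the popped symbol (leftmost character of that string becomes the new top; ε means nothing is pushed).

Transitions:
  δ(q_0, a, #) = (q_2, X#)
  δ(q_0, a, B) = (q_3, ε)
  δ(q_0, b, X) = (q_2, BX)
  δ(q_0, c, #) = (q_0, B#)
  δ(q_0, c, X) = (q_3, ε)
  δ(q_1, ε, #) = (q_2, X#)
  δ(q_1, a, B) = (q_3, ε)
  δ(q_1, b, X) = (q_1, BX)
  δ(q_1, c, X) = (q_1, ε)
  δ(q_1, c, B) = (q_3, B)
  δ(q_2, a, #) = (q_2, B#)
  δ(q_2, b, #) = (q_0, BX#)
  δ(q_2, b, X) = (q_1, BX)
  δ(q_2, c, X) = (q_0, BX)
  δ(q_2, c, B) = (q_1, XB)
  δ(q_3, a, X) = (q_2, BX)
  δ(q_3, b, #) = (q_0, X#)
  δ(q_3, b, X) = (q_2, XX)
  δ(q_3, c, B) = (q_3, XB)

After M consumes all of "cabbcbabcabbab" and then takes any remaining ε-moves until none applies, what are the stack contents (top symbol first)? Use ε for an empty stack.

(q_0, cabbcbabcabbab, #)
  read c, top #: go to q_0, push B# → (q_0, abbcbabcabbab, B#)
  read a, top B: go to q_3, push ε → (q_3, bbcbabcabbab, #)
  read b, top #: go to q_0, push X# → (q_0, bcbabcabbab, X#)
  read b, top X: go to q_2, push BX → (q_2, cbabcabbab, BX#)
  read c, top B: go to q_1, push XB → (q_1, babcabbab, XBX#)
  read b, top X: go to q_1, push BX → (q_1, abcabbab, BXBX#)
  read a, top B: go to q_3, push ε → (q_3, bcabbab, XBX#)
  read b, top X: go to q_2, push XX → (q_2, cabbab, XXBX#)
  read c, top X: go to q_0, push BX → (q_0, abbab, BXXBX#)
  read a, top B: go to q_3, push ε → (q_3, bbab, XXBX#)
  read b, top X: go to q_2, push XX → (q_2, bab, XXXBX#)
  read b, top X: go to q_1, push BX → (q_1, ab, BXXXBX#)
  read a, top B: go to q_3, push ε → (q_3, b, XXXBX#)
  read b, top X: go to q_2, push XX → (q_2, ε, XXXXBX#)
All input consumed in state q_2 with stack XXXXBX#.

XXXXBX#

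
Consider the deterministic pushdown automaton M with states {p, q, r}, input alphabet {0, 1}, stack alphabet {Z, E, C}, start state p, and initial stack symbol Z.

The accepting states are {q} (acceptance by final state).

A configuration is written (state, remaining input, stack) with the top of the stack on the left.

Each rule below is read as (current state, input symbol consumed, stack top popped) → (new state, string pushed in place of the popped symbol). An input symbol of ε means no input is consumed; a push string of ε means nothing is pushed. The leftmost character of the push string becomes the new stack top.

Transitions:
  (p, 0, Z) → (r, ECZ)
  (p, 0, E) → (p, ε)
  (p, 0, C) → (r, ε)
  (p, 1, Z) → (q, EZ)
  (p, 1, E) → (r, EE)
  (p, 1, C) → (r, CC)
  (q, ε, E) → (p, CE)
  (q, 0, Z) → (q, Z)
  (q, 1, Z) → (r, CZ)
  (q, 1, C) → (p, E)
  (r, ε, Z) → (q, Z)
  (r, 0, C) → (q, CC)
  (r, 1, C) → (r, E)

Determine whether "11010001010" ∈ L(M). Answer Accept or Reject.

(p, 11010001010, Z)
  read 1, top Z: go to q, push EZ → (q, 1010001010, EZ)
  ε-move, top E: go to p, push CE → (p, 1010001010, CEZ)
  read 1, top C: go to r, push CC → (r, 010001010, CCEZ)
  read 0, top C: go to q, push CC → (q, 10001010, CCCEZ)
  read 1, top C: go to p, push E → (p, 0001010, ECCEZ)
  read 0, top E: go to p, push ε → (p, 001010, CCEZ)
  read 0, top C: go to r, push ε → (r, 01010, CEZ)
  read 0, top C: go to q, push CC → (q, 1010, CCEZ)
  read 1, top C: go to p, push E → (p, 010, ECEZ)
  read 0, top E: go to p, push ε → (p, 10, CEZ)
  read 1, top C: go to r, push CC → (r, 0, CCEZ)
  read 0, top C: go to q, push CC → (q, ε, CCCEZ)
All input consumed; state q ∈ F.

Accept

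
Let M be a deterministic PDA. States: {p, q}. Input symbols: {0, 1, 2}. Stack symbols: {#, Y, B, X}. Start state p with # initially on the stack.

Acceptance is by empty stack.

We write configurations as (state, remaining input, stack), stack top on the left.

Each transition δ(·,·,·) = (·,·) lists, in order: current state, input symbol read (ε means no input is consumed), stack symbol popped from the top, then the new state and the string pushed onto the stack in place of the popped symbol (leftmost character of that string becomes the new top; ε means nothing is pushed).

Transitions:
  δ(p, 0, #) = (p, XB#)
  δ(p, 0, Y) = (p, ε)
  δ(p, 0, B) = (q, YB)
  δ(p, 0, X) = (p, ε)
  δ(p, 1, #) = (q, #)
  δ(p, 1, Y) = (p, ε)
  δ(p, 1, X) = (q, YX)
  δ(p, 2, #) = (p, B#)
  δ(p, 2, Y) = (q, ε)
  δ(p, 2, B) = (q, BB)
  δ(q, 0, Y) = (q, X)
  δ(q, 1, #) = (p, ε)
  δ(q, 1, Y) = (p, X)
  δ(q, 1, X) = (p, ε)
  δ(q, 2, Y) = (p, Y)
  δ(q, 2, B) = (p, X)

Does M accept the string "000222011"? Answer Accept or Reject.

Accept

(p, 000222011, #)
  read 0, top #: go to p, push XB# → (p, 00222011, XB#)
  read 0, top X: go to p, push ε → (p, 0222011, B#)
  read 0, top B: go to q, push YB → (q, 222011, YB#)
  read 2, top Y: go to p, push Y → (p, 22011, YB#)
  read 2, top Y: go to q, push ε → (q, 2011, B#)
  read 2, top B: go to p, push X → (p, 011, X#)
  read 0, top X: go to p, push ε → (p, 11, #)
  read 1, top #: go to q, push # → (q, 1, #)
  read 1, top #: go to p, push ε → (p, ε, ε)
All input consumed and the stack is empty.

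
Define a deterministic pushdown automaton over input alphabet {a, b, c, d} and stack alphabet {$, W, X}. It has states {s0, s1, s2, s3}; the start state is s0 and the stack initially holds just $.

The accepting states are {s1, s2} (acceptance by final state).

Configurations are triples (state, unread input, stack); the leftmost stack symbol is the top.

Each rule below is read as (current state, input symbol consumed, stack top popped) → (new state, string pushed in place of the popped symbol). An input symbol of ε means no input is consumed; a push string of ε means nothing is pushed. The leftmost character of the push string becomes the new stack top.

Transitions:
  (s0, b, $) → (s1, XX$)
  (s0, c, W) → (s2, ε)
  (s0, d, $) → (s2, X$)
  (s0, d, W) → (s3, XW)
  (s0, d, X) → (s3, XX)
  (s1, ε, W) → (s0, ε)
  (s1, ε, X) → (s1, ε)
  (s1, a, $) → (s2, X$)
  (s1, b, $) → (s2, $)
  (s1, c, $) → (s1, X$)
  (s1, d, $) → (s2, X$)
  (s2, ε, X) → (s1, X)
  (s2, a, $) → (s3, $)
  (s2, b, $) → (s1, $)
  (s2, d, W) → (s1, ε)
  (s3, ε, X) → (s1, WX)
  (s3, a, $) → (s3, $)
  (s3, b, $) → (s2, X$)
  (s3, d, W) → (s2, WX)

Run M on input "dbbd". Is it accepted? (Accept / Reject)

(s0, dbbd, $)
  read d, top $: go to s2, push X$ → (s2, bbd, X$)
  ε-move, top X: go to s1, push X → (s1, bbd, X$)
  ε-move, top X: go to s1, push ε → (s1, bbd, $)
  read b, top $: go to s2, push $ → (s2, bd, $)
  read b, top $: go to s1, push $ → (s1, d, $)
  read d, top $: go to s2, push X$ → (s2, ε, X$)
All input consumed; state s2 ∈ F.

Accept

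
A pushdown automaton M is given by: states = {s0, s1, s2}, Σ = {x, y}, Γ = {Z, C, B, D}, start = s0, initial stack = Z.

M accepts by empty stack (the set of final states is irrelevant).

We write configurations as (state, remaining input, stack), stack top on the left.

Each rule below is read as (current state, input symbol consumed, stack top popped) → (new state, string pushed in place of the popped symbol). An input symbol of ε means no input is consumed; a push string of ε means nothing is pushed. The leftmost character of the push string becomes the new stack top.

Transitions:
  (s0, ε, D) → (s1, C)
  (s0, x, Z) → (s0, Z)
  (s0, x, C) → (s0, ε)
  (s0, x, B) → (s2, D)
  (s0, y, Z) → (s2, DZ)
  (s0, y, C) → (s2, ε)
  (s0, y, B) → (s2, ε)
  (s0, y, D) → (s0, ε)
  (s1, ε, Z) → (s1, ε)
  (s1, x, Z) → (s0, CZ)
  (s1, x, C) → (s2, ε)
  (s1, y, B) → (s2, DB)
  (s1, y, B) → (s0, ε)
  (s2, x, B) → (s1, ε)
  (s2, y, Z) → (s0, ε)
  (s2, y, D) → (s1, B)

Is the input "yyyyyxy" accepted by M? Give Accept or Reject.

No computation consumes all input and empties the stack.

Reject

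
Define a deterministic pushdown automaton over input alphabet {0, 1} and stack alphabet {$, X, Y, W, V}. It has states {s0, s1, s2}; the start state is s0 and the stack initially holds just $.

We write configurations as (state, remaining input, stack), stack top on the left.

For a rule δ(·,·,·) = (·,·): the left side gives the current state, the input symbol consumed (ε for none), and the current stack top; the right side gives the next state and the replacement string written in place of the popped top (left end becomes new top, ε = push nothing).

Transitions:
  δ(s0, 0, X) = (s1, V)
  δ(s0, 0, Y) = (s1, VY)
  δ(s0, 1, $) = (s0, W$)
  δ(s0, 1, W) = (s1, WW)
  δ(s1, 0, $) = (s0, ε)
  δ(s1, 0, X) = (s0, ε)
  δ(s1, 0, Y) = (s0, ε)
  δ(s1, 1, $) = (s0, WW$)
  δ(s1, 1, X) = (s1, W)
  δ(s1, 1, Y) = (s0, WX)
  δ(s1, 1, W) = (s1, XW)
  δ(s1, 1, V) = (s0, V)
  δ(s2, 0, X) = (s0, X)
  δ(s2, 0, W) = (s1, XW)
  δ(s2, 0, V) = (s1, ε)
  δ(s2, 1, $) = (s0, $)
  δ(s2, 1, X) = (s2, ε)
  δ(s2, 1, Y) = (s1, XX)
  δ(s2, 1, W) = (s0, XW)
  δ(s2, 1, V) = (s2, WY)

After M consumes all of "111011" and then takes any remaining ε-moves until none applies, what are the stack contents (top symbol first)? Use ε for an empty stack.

XWWW$

(s0, 111011, $) ⊢ (s0, 11011, W$) ⊢ (s1, 1011, WW$) ⊢ (s1, 011, XWW$) ⊢ (s0, 11, WW$) ⊢ (s1, 1, WWW$) ⊢ (s1, ε, XWWW$)
All input consumed in state s1 with stack XWWW$.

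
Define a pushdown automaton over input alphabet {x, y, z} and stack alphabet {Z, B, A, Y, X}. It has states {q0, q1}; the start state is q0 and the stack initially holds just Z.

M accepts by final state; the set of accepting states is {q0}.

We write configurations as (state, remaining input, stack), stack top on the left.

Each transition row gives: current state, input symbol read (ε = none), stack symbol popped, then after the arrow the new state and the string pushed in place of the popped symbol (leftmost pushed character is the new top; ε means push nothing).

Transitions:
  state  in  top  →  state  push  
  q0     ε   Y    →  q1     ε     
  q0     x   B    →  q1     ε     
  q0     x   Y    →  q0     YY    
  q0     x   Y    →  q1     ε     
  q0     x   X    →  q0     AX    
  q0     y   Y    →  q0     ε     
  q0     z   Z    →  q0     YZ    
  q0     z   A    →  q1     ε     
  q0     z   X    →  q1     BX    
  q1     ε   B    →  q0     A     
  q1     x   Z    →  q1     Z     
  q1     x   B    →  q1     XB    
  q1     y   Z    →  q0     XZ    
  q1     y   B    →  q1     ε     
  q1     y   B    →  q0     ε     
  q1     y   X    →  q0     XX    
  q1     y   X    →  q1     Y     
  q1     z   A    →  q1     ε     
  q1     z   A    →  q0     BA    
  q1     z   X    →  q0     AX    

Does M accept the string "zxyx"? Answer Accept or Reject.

One accepting computation: (q0, zxyx, Z) ⊢ (q0, xyx, YZ) ⊢ (q0, yx, YYZ) ⊢ (q0, x, YZ) ⊢ (q0, ε, YYZ)
All input consumed and state q0 ∈ F.

Accept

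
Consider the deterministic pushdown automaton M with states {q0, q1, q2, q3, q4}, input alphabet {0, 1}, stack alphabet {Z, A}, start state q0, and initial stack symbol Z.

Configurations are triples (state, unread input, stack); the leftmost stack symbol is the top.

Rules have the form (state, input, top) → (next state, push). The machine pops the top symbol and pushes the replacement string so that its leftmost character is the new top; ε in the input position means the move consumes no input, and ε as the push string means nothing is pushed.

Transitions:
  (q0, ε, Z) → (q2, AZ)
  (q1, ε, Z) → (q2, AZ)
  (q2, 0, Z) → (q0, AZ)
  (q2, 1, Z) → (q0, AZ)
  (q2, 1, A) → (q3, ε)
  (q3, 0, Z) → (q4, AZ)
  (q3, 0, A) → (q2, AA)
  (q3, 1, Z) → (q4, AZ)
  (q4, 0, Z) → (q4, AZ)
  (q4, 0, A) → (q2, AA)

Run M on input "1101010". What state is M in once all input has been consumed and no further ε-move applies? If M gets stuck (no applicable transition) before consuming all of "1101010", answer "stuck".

q2

(q0, 1101010, Z)
  ε-move, top Z: go to q2, push AZ → (q2, 1101010, AZ)
  read 1, top A: go to q3, push ε → (q3, 101010, Z)
  read 1, top Z: go to q4, push AZ → (q4, 01010, AZ)
  read 0, top A: go to q2, push AA → (q2, 1010, AAZ)
  read 1, top A: go to q3, push ε → (q3, 010, AZ)
  read 0, top A: go to q2, push AA → (q2, 10, AAZ)
  read 1, top A: go to q3, push ε → (q3, 0, AZ)
  read 0, top A: go to q2, push AA → (q2, ε, AAZ)
All input consumed; M is in state q2.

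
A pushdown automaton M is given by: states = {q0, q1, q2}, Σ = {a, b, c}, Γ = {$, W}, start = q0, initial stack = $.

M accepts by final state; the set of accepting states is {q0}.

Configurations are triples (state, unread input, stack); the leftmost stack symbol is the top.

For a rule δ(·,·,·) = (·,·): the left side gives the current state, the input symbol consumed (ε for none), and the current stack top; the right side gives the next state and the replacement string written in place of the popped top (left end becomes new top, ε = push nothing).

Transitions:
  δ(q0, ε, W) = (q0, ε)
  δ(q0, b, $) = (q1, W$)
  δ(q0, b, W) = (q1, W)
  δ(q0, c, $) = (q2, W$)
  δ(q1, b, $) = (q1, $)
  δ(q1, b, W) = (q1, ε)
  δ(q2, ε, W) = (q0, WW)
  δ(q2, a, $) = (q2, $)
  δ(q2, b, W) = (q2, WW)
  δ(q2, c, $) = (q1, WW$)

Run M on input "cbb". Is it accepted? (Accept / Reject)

Accept

One accepting computation: (q0, cbb, $) ⊢ (q2, bb, W$) ⊢ (q2, b, WW$) ⊢ (q2, ε, WWW$) ⊢ (q0, ε, WWWW$)
All input consumed and state q0 ∈ F.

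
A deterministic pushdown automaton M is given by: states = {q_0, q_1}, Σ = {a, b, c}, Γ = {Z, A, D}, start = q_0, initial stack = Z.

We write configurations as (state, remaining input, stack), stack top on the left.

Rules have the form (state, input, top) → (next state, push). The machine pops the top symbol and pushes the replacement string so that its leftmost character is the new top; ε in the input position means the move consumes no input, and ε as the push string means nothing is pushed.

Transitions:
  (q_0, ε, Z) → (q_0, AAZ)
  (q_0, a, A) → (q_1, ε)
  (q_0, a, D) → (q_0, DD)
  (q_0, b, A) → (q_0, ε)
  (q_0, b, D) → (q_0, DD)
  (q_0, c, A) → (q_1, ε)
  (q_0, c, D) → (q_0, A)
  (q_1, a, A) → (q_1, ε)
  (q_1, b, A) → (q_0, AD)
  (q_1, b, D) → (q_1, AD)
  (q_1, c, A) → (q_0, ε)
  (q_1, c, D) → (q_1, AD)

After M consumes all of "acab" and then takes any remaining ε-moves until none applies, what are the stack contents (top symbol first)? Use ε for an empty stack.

(q_0, acab, Z) ⊢ (q_0, acab, AAZ) ⊢ (q_1, cab, AZ) ⊢ (q_0, ab, Z) ⊢ (q_0, ab, AAZ) ⊢ (q_1, b, AZ) ⊢ (q_0, ε, ADZ)
All input consumed in state q_0 with stack ADZ.

ADZ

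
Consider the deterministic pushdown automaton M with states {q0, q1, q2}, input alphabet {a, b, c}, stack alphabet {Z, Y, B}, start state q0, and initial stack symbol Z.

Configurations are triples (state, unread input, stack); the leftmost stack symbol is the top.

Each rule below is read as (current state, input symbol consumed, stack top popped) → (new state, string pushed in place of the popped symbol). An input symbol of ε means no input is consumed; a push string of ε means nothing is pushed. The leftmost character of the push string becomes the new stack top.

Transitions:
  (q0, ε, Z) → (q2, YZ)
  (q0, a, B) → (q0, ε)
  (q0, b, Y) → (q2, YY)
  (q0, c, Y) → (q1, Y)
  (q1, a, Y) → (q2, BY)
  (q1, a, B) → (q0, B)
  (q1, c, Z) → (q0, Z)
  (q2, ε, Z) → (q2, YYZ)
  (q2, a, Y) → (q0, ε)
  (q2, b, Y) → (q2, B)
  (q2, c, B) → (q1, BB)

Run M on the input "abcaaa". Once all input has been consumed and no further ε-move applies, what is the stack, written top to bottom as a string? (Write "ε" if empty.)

YZ

(q0, abcaaa, Z)
  ε-move, top Z: go to q2, push YZ → (q2, abcaaa, YZ)
  read a, top Y: go to q0, push ε → (q0, bcaaa, Z)
  ε-move, top Z: go to q2, push YZ → (q2, bcaaa, YZ)
  read b, top Y: go to q2, push B → (q2, caaa, BZ)
  read c, top B: go to q1, push BB → (q1, aaa, BBZ)
  read a, top B: go to q0, push B → (q0, aa, BBZ)
  read a, top B: go to q0, push ε → (q0, a, BZ)
  read a, top B: go to q0, push ε → (q0, ε, Z)
  ε-move, top Z: go to q2, push YZ → (q2, ε, YZ)
All input consumed in state q2 with stack YZ.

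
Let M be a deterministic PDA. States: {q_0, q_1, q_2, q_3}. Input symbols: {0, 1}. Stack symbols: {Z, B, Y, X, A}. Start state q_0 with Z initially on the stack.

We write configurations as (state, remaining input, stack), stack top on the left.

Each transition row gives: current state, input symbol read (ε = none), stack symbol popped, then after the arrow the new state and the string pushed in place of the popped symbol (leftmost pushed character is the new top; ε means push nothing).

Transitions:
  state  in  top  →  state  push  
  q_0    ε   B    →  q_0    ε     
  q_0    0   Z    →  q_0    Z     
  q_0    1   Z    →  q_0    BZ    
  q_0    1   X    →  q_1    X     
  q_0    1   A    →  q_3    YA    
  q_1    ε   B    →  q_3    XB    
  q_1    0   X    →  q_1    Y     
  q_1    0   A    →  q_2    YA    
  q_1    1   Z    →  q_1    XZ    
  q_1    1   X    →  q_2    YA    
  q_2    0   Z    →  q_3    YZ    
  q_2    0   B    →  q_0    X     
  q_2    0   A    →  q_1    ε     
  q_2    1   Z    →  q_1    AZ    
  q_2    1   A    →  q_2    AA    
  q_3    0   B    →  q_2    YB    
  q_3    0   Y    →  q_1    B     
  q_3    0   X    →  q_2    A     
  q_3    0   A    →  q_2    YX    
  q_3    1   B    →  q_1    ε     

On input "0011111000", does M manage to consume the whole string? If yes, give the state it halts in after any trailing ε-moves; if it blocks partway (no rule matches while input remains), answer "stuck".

(q_0, 0011111000, Z)
  read 0, top Z: go to q_0, push Z → (q_0, 011111000, Z)
  read 0, top Z: go to q_0, push Z → (q_0, 11111000, Z)
  read 1, top Z: go to q_0, push BZ → (q_0, 1111000, BZ)
  ε-move, top B: go to q_0, push ε → (q_0, 1111000, Z)
  read 1, top Z: go to q_0, push BZ → (q_0, 111000, BZ)
  ε-move, top B: go to q_0, push ε → (q_0, 111000, Z)
  read 1, top Z: go to q_0, push BZ → (q_0, 11000, BZ)
  ε-move, top B: go to q_0, push ε → (q_0, 11000, Z)
  read 1, top Z: go to q_0, push BZ → (q_0, 1000, BZ)
  ε-move, top B: go to q_0, push ε → (q_0, 1000, Z)
  read 1, top Z: go to q_0, push BZ → (q_0, 000, BZ)
  ε-move, top B: go to q_0, push ε → (q_0, 000, Z)
  read 0, top Z: go to q_0, push Z → (q_0, 00, Z)
  read 0, top Z: go to q_0, push Z → (q_0, 0, Z)
  read 0, top Z: go to q_0, push Z → (q_0, ε, Z)
All input consumed; M is in state q_0.

q_0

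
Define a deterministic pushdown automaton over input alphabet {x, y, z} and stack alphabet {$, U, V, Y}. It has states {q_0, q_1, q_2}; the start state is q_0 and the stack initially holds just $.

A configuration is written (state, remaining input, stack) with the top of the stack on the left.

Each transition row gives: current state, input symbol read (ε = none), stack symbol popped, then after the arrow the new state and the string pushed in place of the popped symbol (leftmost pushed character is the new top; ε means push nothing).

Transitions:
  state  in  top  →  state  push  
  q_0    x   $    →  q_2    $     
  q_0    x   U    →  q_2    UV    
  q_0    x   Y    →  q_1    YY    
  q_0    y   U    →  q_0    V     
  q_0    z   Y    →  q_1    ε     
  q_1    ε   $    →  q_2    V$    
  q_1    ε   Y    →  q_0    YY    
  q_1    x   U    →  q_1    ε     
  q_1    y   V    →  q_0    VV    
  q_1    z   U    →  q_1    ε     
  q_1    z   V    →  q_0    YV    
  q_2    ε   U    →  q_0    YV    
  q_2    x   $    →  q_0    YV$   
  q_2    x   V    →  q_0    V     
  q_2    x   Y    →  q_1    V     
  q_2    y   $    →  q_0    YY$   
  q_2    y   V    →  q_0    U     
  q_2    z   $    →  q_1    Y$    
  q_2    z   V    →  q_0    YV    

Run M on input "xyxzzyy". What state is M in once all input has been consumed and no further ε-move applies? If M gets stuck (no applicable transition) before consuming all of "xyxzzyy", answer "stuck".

(q_0, xyxzzyy, $)
  read x, top $: go to q_2, push $ → (q_2, yxzzyy, $)
  read y, top $: go to q_0, push YY$ → (q_0, xzzyy, YY$)
  read x, top Y: go to q_1, push YY → (q_1, zzyy, YYY$)
  ε-move, top Y: go to q_0, push YY → (q_0, zzyy, YYYY$)
  read z, top Y: go to q_1, push ε → (q_1, zyy, YYY$)
  ε-move, top Y: go to q_0, push YY → (q_0, zyy, YYYY$)
  read z, top Y: go to q_1, push ε → (q_1, yy, YYY$)
  ε-move, top Y: go to q_0, push YY → (q_0, yy, YYYY$)
No transition for (q_0, y, top Y); M blocks with input yy remaining.

stuck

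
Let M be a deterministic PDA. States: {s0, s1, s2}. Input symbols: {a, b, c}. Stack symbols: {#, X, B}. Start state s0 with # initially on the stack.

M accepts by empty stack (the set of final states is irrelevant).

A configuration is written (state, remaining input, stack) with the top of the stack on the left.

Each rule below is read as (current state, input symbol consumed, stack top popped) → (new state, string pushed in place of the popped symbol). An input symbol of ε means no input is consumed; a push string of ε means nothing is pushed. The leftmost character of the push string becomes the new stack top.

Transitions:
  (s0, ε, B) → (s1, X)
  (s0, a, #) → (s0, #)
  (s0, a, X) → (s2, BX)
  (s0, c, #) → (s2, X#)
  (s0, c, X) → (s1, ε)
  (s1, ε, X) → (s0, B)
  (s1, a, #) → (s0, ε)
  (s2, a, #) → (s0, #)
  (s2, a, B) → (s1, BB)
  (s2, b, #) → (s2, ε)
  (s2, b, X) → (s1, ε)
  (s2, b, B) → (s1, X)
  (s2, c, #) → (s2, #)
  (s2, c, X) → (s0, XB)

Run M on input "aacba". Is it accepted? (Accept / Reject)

Accept

(s0, aacba, #) ⊢ (s0, acba, #) ⊢ (s0, cba, #) ⊢ (s2, ba, X#) ⊢ (s1, a, #) ⊢ (s0, ε, ε)
All input consumed and the stack is empty.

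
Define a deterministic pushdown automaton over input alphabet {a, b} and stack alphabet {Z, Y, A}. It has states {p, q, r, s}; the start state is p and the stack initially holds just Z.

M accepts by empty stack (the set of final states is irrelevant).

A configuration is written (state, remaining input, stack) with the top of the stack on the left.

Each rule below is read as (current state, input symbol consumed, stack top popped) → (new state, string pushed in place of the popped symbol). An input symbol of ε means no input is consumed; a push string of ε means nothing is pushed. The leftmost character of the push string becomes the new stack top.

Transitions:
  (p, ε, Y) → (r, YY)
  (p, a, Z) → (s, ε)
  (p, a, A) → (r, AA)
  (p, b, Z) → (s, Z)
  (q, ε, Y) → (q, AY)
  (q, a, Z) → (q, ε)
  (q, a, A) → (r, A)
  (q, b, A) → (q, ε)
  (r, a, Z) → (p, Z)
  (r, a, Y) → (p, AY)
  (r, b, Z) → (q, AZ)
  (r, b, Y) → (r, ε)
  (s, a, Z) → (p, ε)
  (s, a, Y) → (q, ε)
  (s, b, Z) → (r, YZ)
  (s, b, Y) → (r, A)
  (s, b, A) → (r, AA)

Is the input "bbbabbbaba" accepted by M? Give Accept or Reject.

Accept

(p, bbbabbbaba, Z) ⊢ (s, bbabbbaba, Z) ⊢ (r, babbbaba, YZ) ⊢ (r, abbbaba, Z) ⊢ (p, bbbaba, Z) ⊢ (s, bbaba, Z) ⊢ (r, baba, YZ) ⊢ (r, aba, Z) ⊢ (p, ba, Z) ⊢ (s, a, Z) ⊢ (p, ε, ε)
All input consumed and the stack is empty.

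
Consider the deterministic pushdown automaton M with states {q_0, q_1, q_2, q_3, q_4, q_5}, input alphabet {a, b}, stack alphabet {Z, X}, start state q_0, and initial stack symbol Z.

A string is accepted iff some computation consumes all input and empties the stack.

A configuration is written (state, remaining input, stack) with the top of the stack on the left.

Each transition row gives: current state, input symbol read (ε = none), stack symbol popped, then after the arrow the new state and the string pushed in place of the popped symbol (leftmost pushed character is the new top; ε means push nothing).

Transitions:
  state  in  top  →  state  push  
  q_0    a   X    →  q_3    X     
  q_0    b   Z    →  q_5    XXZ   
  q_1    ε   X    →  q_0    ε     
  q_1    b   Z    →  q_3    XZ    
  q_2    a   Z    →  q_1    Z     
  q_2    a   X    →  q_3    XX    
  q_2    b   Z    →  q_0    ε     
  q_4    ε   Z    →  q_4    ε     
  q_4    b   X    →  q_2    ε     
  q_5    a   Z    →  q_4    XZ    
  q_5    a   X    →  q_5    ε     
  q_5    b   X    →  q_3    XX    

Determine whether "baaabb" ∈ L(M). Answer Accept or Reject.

Accept

(q_0, baaabb, Z)
  read b, top Z: go to q_5, push XXZ → (q_5, aaabb, XXZ)
  read a, top X: go to q_5, push ε → (q_5, aabb, XZ)
  read a, top X: go to q_5, push ε → (q_5, abb, Z)
  read a, top Z: go to q_4, push XZ → (q_4, bb, XZ)
  read b, top X: go to q_2, push ε → (q_2, b, Z)
  read b, top Z: go to q_0, push ε → (q_0, ε, ε)
All input consumed and the stack is empty.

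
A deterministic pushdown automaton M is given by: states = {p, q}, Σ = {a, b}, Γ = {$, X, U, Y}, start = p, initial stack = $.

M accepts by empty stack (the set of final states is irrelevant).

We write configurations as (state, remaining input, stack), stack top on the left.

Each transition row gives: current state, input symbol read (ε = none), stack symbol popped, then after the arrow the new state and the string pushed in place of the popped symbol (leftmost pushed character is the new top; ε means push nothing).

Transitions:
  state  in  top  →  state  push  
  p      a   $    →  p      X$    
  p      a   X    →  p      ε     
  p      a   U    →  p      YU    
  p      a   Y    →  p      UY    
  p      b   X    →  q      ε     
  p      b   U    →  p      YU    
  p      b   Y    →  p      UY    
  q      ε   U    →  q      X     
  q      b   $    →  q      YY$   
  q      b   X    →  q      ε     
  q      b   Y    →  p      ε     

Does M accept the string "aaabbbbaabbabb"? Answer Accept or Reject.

Reject

(p, aaabbbbaabbabb, $)
  read a, top $: go to p, push X$ → (p, aabbbbaabbabb, X$)
  read a, top X: go to p, push ε → (p, abbbbaabbabb, $)
  read a, top $: go to p, push X$ → (p, bbbbaabbabb, X$)
  read b, top X: go to q, push ε → (q, bbbaabbabb, $)
  read b, top $: go to q, push YY$ → (q, bbaabbabb, YY$)
  read b, top Y: go to p, push ε → (p, baabbabb, Y$)
  read b, top Y: go to p, push UY → (p, aabbabb, UY$)
  read a, top U: go to p, push YU → (p, abbabb, YUY$)
  read a, top Y: go to p, push UY → (p, bbabb, UYUY$)
  read b, top U: go to p, push YU → (p, babb, YUYUY$)
  read b, top Y: go to p, push UY → (p, abb, UYUYUY$)
  read a, top U: go to p, push YU → (p, bb, YUYUYUY$)
  read b, top Y: go to p, push UY → (p, b, UYUYUYUY$)
  read b, top U: go to p, push YU → (p, ε, YUYUYUYUY$)
All input consumed; stack is YUYUYUYUY$, not empty, and no further ε-move applies.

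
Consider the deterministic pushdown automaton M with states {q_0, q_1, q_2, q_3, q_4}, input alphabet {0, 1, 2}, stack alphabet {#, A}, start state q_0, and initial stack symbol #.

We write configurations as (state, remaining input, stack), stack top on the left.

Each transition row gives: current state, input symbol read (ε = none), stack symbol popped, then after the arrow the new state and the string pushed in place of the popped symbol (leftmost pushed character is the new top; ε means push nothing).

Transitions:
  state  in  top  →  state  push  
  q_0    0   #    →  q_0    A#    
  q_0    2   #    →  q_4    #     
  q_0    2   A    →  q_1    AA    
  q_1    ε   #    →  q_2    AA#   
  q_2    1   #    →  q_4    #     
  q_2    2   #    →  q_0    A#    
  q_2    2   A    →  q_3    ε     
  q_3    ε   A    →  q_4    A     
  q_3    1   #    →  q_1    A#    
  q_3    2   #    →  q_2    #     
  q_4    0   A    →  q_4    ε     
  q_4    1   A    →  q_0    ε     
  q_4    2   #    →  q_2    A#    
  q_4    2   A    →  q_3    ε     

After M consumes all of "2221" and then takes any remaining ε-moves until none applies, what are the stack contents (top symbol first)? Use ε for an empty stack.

(q_0, 2221, #) ⊢ (q_4, 221, #) ⊢ (q_2, 21, A#) ⊢ (q_3, 1, #) ⊢ (q_1, ε, A#)
All input consumed in state q_1 with stack A#.

A#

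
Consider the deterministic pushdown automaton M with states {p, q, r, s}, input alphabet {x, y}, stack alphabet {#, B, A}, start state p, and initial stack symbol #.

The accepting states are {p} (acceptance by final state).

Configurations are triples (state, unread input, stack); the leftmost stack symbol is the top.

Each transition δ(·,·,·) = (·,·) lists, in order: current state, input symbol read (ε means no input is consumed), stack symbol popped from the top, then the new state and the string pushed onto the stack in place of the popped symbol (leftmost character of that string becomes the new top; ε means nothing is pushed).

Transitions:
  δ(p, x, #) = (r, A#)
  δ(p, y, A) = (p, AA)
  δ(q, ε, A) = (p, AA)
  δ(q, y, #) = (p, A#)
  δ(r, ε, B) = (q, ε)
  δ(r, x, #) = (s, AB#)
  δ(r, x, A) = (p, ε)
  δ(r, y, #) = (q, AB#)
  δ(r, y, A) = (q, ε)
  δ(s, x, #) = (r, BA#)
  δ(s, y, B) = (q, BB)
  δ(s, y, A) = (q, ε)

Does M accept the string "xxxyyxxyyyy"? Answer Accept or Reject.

(p, xxxyyxxyyyy, #) ⊢ (r, xxyyxxyyyy, A#) ⊢ (p, xyyxxyyyy, #) ⊢ (r, yyxxyyyy, A#) ⊢ (q, yxxyyyy, #) ⊢ (p, xxyyyy, A#)
No transition applies at (p, xxyyyy, A#); input not fully consumed.

Reject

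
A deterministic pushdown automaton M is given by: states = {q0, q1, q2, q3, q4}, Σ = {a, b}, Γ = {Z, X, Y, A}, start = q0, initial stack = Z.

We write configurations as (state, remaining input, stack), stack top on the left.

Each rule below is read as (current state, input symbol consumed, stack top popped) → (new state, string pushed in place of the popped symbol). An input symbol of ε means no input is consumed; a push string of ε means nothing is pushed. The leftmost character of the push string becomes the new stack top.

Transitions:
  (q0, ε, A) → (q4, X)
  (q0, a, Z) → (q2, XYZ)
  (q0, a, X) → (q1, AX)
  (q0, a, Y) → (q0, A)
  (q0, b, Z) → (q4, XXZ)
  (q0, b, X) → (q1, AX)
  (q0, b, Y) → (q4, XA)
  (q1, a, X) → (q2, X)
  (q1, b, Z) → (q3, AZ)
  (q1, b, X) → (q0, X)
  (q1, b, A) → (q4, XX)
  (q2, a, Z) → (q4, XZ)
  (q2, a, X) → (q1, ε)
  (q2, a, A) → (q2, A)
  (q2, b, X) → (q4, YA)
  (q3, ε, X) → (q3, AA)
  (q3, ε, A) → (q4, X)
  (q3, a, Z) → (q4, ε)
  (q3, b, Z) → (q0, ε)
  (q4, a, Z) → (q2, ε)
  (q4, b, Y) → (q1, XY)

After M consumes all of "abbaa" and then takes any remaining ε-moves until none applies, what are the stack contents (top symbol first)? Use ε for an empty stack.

YAYZ

(q0, abbaa, Z) ⊢ (q2, bbaa, XYZ) ⊢ (q4, baa, YAYZ) ⊢ (q1, aa, XYAYZ) ⊢ (q2, a, XYAYZ) ⊢ (q1, ε, YAYZ)
All input consumed in state q1 with stack YAYZ.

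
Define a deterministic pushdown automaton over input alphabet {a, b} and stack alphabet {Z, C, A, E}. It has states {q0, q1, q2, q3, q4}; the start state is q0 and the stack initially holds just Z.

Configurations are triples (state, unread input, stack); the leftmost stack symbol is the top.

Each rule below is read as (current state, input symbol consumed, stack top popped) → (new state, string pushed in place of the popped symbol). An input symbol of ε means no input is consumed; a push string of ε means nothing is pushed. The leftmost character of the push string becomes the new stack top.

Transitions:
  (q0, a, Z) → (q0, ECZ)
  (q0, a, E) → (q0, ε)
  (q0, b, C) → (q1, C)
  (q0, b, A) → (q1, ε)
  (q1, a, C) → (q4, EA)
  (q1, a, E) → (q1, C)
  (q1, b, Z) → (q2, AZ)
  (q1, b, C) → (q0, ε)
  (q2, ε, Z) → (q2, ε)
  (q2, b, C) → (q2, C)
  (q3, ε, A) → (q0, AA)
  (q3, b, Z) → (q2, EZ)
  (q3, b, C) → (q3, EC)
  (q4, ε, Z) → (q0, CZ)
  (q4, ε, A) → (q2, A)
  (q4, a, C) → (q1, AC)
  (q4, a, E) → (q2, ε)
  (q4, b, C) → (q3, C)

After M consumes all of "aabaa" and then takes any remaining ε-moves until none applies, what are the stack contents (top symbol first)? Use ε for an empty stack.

(q0, aabaa, Z)
  read a, top Z: go to q0, push ECZ → (q0, abaa, ECZ)
  read a, top E: go to q0, push ε → (q0, baa, CZ)
  read b, top C: go to q1, push C → (q1, aa, CZ)
  read a, top C: go to q4, push EA → (q4, a, EAZ)
  read a, top E: go to q2, push ε → (q2, ε, AZ)
All input consumed in state q2 with stack AZ.

AZ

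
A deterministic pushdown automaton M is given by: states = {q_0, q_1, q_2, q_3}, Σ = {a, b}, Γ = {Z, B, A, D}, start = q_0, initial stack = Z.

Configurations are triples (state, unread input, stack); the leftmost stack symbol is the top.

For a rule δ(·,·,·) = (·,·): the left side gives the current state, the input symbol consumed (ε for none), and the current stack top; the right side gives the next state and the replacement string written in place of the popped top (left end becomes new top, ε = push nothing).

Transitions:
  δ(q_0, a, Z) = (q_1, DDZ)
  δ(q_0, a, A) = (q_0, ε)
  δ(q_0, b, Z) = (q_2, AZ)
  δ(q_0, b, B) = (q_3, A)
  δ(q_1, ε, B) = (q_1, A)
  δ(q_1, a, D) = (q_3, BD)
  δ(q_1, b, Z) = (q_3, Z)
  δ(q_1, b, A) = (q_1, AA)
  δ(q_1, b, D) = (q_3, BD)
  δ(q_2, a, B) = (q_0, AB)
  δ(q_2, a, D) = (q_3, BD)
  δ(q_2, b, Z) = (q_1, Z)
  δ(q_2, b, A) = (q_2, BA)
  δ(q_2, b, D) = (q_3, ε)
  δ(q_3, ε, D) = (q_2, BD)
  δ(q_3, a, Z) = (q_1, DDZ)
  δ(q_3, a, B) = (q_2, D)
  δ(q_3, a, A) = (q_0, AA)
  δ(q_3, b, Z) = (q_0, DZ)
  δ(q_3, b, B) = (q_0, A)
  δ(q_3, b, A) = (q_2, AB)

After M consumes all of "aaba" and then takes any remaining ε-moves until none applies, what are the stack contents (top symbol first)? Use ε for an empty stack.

DDZ

(q_0, aaba, Z)
  read a, top Z: go to q_1, push DDZ → (q_1, aba, DDZ)
  read a, top D: go to q_3, push BD → (q_3, ba, BDDZ)
  read b, top B: go to q_0, push A → (q_0, a, ADDZ)
  read a, top A: go to q_0, push ε → (q_0, ε, DDZ)
All input consumed in state q_0 with stack DDZ.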